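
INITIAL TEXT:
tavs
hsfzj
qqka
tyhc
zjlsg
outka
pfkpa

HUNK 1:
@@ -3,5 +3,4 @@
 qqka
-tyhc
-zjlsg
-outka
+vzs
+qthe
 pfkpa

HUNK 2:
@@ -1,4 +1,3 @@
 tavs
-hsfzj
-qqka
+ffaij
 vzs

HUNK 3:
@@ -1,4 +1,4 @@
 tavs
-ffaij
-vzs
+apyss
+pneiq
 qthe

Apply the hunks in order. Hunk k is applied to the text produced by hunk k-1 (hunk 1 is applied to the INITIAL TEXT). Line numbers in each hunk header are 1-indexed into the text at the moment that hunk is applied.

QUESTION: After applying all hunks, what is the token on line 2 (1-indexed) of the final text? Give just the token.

Answer: apyss

Derivation:
Hunk 1: at line 3 remove [tyhc,zjlsg,outka] add [vzs,qthe] -> 6 lines: tavs hsfzj qqka vzs qthe pfkpa
Hunk 2: at line 1 remove [hsfzj,qqka] add [ffaij] -> 5 lines: tavs ffaij vzs qthe pfkpa
Hunk 3: at line 1 remove [ffaij,vzs] add [apyss,pneiq] -> 5 lines: tavs apyss pneiq qthe pfkpa
Final line 2: apyss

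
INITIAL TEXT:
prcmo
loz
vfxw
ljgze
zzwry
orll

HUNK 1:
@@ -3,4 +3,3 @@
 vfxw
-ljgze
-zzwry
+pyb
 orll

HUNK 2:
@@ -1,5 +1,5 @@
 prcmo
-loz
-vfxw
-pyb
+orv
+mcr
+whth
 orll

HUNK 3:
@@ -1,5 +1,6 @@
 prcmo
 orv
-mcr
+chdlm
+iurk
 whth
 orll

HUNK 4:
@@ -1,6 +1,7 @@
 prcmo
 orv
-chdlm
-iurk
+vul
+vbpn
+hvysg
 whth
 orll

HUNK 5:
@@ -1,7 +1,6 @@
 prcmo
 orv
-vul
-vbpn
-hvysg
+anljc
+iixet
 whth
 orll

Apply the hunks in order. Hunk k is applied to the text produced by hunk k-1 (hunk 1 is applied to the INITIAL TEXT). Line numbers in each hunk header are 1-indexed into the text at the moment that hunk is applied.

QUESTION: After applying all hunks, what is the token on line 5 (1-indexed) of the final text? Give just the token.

Hunk 1: at line 3 remove [ljgze,zzwry] add [pyb] -> 5 lines: prcmo loz vfxw pyb orll
Hunk 2: at line 1 remove [loz,vfxw,pyb] add [orv,mcr,whth] -> 5 lines: prcmo orv mcr whth orll
Hunk 3: at line 1 remove [mcr] add [chdlm,iurk] -> 6 lines: prcmo orv chdlm iurk whth orll
Hunk 4: at line 1 remove [chdlm,iurk] add [vul,vbpn,hvysg] -> 7 lines: prcmo orv vul vbpn hvysg whth orll
Hunk 5: at line 1 remove [vul,vbpn,hvysg] add [anljc,iixet] -> 6 lines: prcmo orv anljc iixet whth orll
Final line 5: whth

Answer: whth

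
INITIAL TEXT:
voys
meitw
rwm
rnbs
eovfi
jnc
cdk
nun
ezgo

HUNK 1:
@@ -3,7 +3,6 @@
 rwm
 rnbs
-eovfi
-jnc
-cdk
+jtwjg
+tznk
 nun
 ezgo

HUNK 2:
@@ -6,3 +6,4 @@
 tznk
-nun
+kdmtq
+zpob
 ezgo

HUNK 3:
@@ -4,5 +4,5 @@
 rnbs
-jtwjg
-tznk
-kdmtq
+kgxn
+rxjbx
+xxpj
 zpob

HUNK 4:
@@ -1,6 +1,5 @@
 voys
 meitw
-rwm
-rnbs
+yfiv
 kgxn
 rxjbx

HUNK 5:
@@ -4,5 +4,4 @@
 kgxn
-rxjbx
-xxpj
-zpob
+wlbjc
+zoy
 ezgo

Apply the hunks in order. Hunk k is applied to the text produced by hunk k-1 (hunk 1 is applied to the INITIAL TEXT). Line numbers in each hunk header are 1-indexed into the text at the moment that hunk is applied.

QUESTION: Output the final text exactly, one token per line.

Answer: voys
meitw
yfiv
kgxn
wlbjc
zoy
ezgo

Derivation:
Hunk 1: at line 3 remove [eovfi,jnc,cdk] add [jtwjg,tznk] -> 8 lines: voys meitw rwm rnbs jtwjg tznk nun ezgo
Hunk 2: at line 6 remove [nun] add [kdmtq,zpob] -> 9 lines: voys meitw rwm rnbs jtwjg tznk kdmtq zpob ezgo
Hunk 3: at line 4 remove [jtwjg,tznk,kdmtq] add [kgxn,rxjbx,xxpj] -> 9 lines: voys meitw rwm rnbs kgxn rxjbx xxpj zpob ezgo
Hunk 4: at line 1 remove [rwm,rnbs] add [yfiv] -> 8 lines: voys meitw yfiv kgxn rxjbx xxpj zpob ezgo
Hunk 5: at line 4 remove [rxjbx,xxpj,zpob] add [wlbjc,zoy] -> 7 lines: voys meitw yfiv kgxn wlbjc zoy ezgo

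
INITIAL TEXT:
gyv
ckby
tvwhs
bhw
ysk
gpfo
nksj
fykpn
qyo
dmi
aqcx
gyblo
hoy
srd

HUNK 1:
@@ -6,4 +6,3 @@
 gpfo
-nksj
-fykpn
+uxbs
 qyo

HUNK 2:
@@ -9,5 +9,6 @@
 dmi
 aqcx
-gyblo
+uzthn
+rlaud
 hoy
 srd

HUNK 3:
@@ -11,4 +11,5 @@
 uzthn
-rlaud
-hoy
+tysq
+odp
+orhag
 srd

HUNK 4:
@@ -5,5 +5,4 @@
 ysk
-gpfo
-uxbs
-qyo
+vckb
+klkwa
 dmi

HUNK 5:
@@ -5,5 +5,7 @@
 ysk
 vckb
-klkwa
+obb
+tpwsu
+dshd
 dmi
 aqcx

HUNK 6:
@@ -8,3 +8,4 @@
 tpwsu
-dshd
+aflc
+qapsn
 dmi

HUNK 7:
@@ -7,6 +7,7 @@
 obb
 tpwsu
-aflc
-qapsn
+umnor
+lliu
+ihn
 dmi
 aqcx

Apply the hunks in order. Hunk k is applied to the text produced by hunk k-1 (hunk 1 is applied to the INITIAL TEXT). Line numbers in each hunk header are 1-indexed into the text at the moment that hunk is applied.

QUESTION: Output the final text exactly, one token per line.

Answer: gyv
ckby
tvwhs
bhw
ysk
vckb
obb
tpwsu
umnor
lliu
ihn
dmi
aqcx
uzthn
tysq
odp
orhag
srd

Derivation:
Hunk 1: at line 6 remove [nksj,fykpn] add [uxbs] -> 13 lines: gyv ckby tvwhs bhw ysk gpfo uxbs qyo dmi aqcx gyblo hoy srd
Hunk 2: at line 9 remove [gyblo] add [uzthn,rlaud] -> 14 lines: gyv ckby tvwhs bhw ysk gpfo uxbs qyo dmi aqcx uzthn rlaud hoy srd
Hunk 3: at line 11 remove [rlaud,hoy] add [tysq,odp,orhag] -> 15 lines: gyv ckby tvwhs bhw ysk gpfo uxbs qyo dmi aqcx uzthn tysq odp orhag srd
Hunk 4: at line 5 remove [gpfo,uxbs,qyo] add [vckb,klkwa] -> 14 lines: gyv ckby tvwhs bhw ysk vckb klkwa dmi aqcx uzthn tysq odp orhag srd
Hunk 5: at line 5 remove [klkwa] add [obb,tpwsu,dshd] -> 16 lines: gyv ckby tvwhs bhw ysk vckb obb tpwsu dshd dmi aqcx uzthn tysq odp orhag srd
Hunk 6: at line 8 remove [dshd] add [aflc,qapsn] -> 17 lines: gyv ckby tvwhs bhw ysk vckb obb tpwsu aflc qapsn dmi aqcx uzthn tysq odp orhag srd
Hunk 7: at line 7 remove [aflc,qapsn] add [umnor,lliu,ihn] -> 18 lines: gyv ckby tvwhs bhw ysk vckb obb tpwsu umnor lliu ihn dmi aqcx uzthn tysq odp orhag srd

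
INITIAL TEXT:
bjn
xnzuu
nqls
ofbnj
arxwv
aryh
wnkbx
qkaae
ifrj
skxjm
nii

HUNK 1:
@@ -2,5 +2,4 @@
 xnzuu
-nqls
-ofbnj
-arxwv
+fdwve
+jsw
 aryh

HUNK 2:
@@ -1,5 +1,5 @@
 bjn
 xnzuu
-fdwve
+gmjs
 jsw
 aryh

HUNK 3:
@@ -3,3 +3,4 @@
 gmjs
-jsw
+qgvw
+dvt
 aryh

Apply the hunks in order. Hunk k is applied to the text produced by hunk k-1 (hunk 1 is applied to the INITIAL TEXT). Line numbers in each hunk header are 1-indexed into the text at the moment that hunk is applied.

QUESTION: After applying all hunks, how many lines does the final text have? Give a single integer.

Answer: 11

Derivation:
Hunk 1: at line 2 remove [nqls,ofbnj,arxwv] add [fdwve,jsw] -> 10 lines: bjn xnzuu fdwve jsw aryh wnkbx qkaae ifrj skxjm nii
Hunk 2: at line 1 remove [fdwve] add [gmjs] -> 10 lines: bjn xnzuu gmjs jsw aryh wnkbx qkaae ifrj skxjm nii
Hunk 3: at line 3 remove [jsw] add [qgvw,dvt] -> 11 lines: bjn xnzuu gmjs qgvw dvt aryh wnkbx qkaae ifrj skxjm nii
Final line count: 11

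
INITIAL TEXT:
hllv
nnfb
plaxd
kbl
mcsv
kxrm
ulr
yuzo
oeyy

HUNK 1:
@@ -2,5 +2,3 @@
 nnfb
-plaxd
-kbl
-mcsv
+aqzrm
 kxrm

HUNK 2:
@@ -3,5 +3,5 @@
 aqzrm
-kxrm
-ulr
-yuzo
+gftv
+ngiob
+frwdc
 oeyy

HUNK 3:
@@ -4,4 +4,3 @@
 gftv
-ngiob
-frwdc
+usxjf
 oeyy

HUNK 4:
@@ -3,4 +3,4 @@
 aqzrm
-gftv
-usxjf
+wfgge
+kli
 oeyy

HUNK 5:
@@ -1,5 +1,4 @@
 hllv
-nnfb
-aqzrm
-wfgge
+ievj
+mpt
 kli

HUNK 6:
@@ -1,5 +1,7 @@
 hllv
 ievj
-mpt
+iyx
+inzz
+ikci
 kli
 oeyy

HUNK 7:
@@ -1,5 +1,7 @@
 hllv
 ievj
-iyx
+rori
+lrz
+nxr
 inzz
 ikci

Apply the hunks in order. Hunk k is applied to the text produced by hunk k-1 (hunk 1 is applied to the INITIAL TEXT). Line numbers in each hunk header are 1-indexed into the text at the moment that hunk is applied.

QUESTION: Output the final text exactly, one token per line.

Hunk 1: at line 2 remove [plaxd,kbl,mcsv] add [aqzrm] -> 7 lines: hllv nnfb aqzrm kxrm ulr yuzo oeyy
Hunk 2: at line 3 remove [kxrm,ulr,yuzo] add [gftv,ngiob,frwdc] -> 7 lines: hllv nnfb aqzrm gftv ngiob frwdc oeyy
Hunk 3: at line 4 remove [ngiob,frwdc] add [usxjf] -> 6 lines: hllv nnfb aqzrm gftv usxjf oeyy
Hunk 4: at line 3 remove [gftv,usxjf] add [wfgge,kli] -> 6 lines: hllv nnfb aqzrm wfgge kli oeyy
Hunk 5: at line 1 remove [nnfb,aqzrm,wfgge] add [ievj,mpt] -> 5 lines: hllv ievj mpt kli oeyy
Hunk 6: at line 1 remove [mpt] add [iyx,inzz,ikci] -> 7 lines: hllv ievj iyx inzz ikci kli oeyy
Hunk 7: at line 1 remove [iyx] add [rori,lrz,nxr] -> 9 lines: hllv ievj rori lrz nxr inzz ikci kli oeyy

Answer: hllv
ievj
rori
lrz
nxr
inzz
ikci
kli
oeyy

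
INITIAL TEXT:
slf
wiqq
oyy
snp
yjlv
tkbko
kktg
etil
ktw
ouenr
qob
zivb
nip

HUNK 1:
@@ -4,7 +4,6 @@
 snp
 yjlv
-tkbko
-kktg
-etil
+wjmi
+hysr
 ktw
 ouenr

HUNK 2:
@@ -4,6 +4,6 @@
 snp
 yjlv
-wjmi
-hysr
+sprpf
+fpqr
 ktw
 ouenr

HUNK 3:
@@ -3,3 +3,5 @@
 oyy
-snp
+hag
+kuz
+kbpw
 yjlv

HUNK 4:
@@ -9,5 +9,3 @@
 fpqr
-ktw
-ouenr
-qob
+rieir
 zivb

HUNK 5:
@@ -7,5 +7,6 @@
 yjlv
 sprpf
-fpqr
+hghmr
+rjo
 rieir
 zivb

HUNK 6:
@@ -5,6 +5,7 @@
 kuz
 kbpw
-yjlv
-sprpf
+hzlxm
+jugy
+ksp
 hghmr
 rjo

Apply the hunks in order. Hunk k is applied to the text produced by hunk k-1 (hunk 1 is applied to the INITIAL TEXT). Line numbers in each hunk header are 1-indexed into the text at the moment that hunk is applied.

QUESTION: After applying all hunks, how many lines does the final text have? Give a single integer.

Answer: 14

Derivation:
Hunk 1: at line 4 remove [tkbko,kktg,etil] add [wjmi,hysr] -> 12 lines: slf wiqq oyy snp yjlv wjmi hysr ktw ouenr qob zivb nip
Hunk 2: at line 4 remove [wjmi,hysr] add [sprpf,fpqr] -> 12 lines: slf wiqq oyy snp yjlv sprpf fpqr ktw ouenr qob zivb nip
Hunk 3: at line 3 remove [snp] add [hag,kuz,kbpw] -> 14 lines: slf wiqq oyy hag kuz kbpw yjlv sprpf fpqr ktw ouenr qob zivb nip
Hunk 4: at line 9 remove [ktw,ouenr,qob] add [rieir] -> 12 lines: slf wiqq oyy hag kuz kbpw yjlv sprpf fpqr rieir zivb nip
Hunk 5: at line 7 remove [fpqr] add [hghmr,rjo] -> 13 lines: slf wiqq oyy hag kuz kbpw yjlv sprpf hghmr rjo rieir zivb nip
Hunk 6: at line 5 remove [yjlv,sprpf] add [hzlxm,jugy,ksp] -> 14 lines: slf wiqq oyy hag kuz kbpw hzlxm jugy ksp hghmr rjo rieir zivb nip
Final line count: 14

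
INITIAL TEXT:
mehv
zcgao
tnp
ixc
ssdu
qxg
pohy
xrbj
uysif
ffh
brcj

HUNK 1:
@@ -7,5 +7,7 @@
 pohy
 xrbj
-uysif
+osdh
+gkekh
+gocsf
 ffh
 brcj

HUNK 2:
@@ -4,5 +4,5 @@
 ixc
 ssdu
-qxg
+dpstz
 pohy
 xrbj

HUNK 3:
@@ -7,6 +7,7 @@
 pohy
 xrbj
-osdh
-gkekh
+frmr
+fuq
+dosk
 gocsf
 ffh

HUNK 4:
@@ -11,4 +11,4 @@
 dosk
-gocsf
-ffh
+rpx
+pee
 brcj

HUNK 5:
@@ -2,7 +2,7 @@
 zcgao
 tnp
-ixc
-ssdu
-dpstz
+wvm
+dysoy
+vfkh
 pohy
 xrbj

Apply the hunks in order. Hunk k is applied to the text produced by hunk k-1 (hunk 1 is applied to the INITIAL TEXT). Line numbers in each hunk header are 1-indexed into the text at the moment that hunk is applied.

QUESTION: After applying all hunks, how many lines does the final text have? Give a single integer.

Hunk 1: at line 7 remove [uysif] add [osdh,gkekh,gocsf] -> 13 lines: mehv zcgao tnp ixc ssdu qxg pohy xrbj osdh gkekh gocsf ffh brcj
Hunk 2: at line 4 remove [qxg] add [dpstz] -> 13 lines: mehv zcgao tnp ixc ssdu dpstz pohy xrbj osdh gkekh gocsf ffh brcj
Hunk 3: at line 7 remove [osdh,gkekh] add [frmr,fuq,dosk] -> 14 lines: mehv zcgao tnp ixc ssdu dpstz pohy xrbj frmr fuq dosk gocsf ffh brcj
Hunk 4: at line 11 remove [gocsf,ffh] add [rpx,pee] -> 14 lines: mehv zcgao tnp ixc ssdu dpstz pohy xrbj frmr fuq dosk rpx pee brcj
Hunk 5: at line 2 remove [ixc,ssdu,dpstz] add [wvm,dysoy,vfkh] -> 14 lines: mehv zcgao tnp wvm dysoy vfkh pohy xrbj frmr fuq dosk rpx pee brcj
Final line count: 14

Answer: 14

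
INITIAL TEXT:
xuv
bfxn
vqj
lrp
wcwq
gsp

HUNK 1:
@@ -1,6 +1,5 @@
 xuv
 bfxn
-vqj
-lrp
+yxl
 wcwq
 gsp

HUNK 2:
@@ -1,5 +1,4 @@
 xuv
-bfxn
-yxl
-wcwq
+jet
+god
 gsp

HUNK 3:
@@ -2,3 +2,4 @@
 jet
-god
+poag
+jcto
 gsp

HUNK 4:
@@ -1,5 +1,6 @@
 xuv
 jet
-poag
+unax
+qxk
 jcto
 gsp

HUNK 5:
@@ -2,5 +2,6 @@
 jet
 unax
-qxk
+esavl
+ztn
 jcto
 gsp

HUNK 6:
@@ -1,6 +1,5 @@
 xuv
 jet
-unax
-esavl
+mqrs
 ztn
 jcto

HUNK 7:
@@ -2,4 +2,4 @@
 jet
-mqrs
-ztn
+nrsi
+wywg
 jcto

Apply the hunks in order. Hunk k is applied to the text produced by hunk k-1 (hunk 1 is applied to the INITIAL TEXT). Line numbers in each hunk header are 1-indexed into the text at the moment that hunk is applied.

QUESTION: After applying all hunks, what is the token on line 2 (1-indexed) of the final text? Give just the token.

Hunk 1: at line 1 remove [vqj,lrp] add [yxl] -> 5 lines: xuv bfxn yxl wcwq gsp
Hunk 2: at line 1 remove [bfxn,yxl,wcwq] add [jet,god] -> 4 lines: xuv jet god gsp
Hunk 3: at line 2 remove [god] add [poag,jcto] -> 5 lines: xuv jet poag jcto gsp
Hunk 4: at line 1 remove [poag] add [unax,qxk] -> 6 lines: xuv jet unax qxk jcto gsp
Hunk 5: at line 2 remove [qxk] add [esavl,ztn] -> 7 lines: xuv jet unax esavl ztn jcto gsp
Hunk 6: at line 1 remove [unax,esavl] add [mqrs] -> 6 lines: xuv jet mqrs ztn jcto gsp
Hunk 7: at line 2 remove [mqrs,ztn] add [nrsi,wywg] -> 6 lines: xuv jet nrsi wywg jcto gsp
Final line 2: jet

Answer: jet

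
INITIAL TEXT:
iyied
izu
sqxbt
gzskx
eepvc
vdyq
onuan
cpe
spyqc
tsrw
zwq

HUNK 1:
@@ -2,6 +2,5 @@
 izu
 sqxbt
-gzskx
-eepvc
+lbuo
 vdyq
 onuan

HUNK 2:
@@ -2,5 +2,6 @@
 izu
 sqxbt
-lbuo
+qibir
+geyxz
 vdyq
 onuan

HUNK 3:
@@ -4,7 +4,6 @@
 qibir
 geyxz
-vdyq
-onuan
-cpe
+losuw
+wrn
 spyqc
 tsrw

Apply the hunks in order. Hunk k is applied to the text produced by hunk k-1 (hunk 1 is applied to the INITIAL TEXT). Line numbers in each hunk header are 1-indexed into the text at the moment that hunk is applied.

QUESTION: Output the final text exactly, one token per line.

Answer: iyied
izu
sqxbt
qibir
geyxz
losuw
wrn
spyqc
tsrw
zwq

Derivation:
Hunk 1: at line 2 remove [gzskx,eepvc] add [lbuo] -> 10 lines: iyied izu sqxbt lbuo vdyq onuan cpe spyqc tsrw zwq
Hunk 2: at line 2 remove [lbuo] add [qibir,geyxz] -> 11 lines: iyied izu sqxbt qibir geyxz vdyq onuan cpe spyqc tsrw zwq
Hunk 3: at line 4 remove [vdyq,onuan,cpe] add [losuw,wrn] -> 10 lines: iyied izu sqxbt qibir geyxz losuw wrn spyqc tsrw zwq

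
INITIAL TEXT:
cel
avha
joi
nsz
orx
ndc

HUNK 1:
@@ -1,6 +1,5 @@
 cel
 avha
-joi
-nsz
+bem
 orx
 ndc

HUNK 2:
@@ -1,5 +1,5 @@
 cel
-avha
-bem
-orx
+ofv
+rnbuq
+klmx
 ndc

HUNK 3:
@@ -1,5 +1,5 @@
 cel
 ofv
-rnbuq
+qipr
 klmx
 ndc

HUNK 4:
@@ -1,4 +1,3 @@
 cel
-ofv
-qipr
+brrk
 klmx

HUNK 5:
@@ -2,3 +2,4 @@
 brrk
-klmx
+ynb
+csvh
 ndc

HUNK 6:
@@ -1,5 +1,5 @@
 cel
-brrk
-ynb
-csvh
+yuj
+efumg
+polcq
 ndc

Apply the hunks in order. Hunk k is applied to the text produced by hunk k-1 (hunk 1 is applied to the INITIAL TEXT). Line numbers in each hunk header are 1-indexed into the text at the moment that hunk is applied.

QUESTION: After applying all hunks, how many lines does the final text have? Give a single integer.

Hunk 1: at line 1 remove [joi,nsz] add [bem] -> 5 lines: cel avha bem orx ndc
Hunk 2: at line 1 remove [avha,bem,orx] add [ofv,rnbuq,klmx] -> 5 lines: cel ofv rnbuq klmx ndc
Hunk 3: at line 1 remove [rnbuq] add [qipr] -> 5 lines: cel ofv qipr klmx ndc
Hunk 4: at line 1 remove [ofv,qipr] add [brrk] -> 4 lines: cel brrk klmx ndc
Hunk 5: at line 2 remove [klmx] add [ynb,csvh] -> 5 lines: cel brrk ynb csvh ndc
Hunk 6: at line 1 remove [brrk,ynb,csvh] add [yuj,efumg,polcq] -> 5 lines: cel yuj efumg polcq ndc
Final line count: 5

Answer: 5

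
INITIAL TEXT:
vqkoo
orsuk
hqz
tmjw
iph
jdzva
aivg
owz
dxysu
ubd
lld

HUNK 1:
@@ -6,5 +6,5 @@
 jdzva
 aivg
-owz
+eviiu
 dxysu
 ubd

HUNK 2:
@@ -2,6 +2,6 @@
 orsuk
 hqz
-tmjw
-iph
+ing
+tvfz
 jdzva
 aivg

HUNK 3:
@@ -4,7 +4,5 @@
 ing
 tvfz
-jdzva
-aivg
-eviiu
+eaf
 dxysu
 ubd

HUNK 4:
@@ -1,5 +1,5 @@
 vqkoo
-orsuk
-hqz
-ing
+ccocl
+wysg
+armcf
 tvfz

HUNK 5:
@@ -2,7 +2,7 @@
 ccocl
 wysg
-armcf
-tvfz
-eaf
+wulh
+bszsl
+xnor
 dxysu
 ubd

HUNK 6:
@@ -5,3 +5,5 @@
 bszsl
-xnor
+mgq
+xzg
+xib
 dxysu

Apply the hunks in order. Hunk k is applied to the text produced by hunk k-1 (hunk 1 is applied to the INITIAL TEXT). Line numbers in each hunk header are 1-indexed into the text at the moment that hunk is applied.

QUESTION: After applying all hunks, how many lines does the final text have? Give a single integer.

Hunk 1: at line 6 remove [owz] add [eviiu] -> 11 lines: vqkoo orsuk hqz tmjw iph jdzva aivg eviiu dxysu ubd lld
Hunk 2: at line 2 remove [tmjw,iph] add [ing,tvfz] -> 11 lines: vqkoo orsuk hqz ing tvfz jdzva aivg eviiu dxysu ubd lld
Hunk 3: at line 4 remove [jdzva,aivg,eviiu] add [eaf] -> 9 lines: vqkoo orsuk hqz ing tvfz eaf dxysu ubd lld
Hunk 4: at line 1 remove [orsuk,hqz,ing] add [ccocl,wysg,armcf] -> 9 lines: vqkoo ccocl wysg armcf tvfz eaf dxysu ubd lld
Hunk 5: at line 2 remove [armcf,tvfz,eaf] add [wulh,bszsl,xnor] -> 9 lines: vqkoo ccocl wysg wulh bszsl xnor dxysu ubd lld
Hunk 6: at line 5 remove [xnor] add [mgq,xzg,xib] -> 11 lines: vqkoo ccocl wysg wulh bszsl mgq xzg xib dxysu ubd lld
Final line count: 11

Answer: 11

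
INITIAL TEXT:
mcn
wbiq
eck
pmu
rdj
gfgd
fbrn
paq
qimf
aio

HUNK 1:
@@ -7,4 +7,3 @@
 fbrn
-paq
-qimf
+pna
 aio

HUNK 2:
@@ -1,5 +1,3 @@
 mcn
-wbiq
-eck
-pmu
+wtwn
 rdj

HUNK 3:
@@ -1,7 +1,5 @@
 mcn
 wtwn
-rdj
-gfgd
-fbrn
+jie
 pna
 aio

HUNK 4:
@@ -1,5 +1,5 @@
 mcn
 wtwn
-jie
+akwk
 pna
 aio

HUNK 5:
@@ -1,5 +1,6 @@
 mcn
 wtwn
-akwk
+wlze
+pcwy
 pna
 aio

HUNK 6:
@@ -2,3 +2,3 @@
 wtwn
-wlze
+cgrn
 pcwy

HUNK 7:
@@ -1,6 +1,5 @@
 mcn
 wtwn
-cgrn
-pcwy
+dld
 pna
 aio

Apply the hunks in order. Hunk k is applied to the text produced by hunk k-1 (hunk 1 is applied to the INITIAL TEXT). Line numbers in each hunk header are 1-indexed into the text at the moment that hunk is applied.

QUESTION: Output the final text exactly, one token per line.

Answer: mcn
wtwn
dld
pna
aio

Derivation:
Hunk 1: at line 7 remove [paq,qimf] add [pna] -> 9 lines: mcn wbiq eck pmu rdj gfgd fbrn pna aio
Hunk 2: at line 1 remove [wbiq,eck,pmu] add [wtwn] -> 7 lines: mcn wtwn rdj gfgd fbrn pna aio
Hunk 3: at line 1 remove [rdj,gfgd,fbrn] add [jie] -> 5 lines: mcn wtwn jie pna aio
Hunk 4: at line 1 remove [jie] add [akwk] -> 5 lines: mcn wtwn akwk pna aio
Hunk 5: at line 1 remove [akwk] add [wlze,pcwy] -> 6 lines: mcn wtwn wlze pcwy pna aio
Hunk 6: at line 2 remove [wlze] add [cgrn] -> 6 lines: mcn wtwn cgrn pcwy pna aio
Hunk 7: at line 1 remove [cgrn,pcwy] add [dld] -> 5 lines: mcn wtwn dld pna aio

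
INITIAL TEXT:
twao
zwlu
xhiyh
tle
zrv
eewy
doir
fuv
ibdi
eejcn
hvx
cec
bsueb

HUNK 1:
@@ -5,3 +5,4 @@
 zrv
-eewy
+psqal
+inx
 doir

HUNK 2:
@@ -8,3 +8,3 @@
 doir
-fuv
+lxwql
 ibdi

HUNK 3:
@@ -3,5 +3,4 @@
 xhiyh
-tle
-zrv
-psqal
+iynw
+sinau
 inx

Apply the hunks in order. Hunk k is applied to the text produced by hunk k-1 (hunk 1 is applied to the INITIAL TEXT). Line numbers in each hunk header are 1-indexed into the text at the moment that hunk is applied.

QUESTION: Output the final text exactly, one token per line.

Hunk 1: at line 5 remove [eewy] add [psqal,inx] -> 14 lines: twao zwlu xhiyh tle zrv psqal inx doir fuv ibdi eejcn hvx cec bsueb
Hunk 2: at line 8 remove [fuv] add [lxwql] -> 14 lines: twao zwlu xhiyh tle zrv psqal inx doir lxwql ibdi eejcn hvx cec bsueb
Hunk 3: at line 3 remove [tle,zrv,psqal] add [iynw,sinau] -> 13 lines: twao zwlu xhiyh iynw sinau inx doir lxwql ibdi eejcn hvx cec bsueb

Answer: twao
zwlu
xhiyh
iynw
sinau
inx
doir
lxwql
ibdi
eejcn
hvx
cec
bsueb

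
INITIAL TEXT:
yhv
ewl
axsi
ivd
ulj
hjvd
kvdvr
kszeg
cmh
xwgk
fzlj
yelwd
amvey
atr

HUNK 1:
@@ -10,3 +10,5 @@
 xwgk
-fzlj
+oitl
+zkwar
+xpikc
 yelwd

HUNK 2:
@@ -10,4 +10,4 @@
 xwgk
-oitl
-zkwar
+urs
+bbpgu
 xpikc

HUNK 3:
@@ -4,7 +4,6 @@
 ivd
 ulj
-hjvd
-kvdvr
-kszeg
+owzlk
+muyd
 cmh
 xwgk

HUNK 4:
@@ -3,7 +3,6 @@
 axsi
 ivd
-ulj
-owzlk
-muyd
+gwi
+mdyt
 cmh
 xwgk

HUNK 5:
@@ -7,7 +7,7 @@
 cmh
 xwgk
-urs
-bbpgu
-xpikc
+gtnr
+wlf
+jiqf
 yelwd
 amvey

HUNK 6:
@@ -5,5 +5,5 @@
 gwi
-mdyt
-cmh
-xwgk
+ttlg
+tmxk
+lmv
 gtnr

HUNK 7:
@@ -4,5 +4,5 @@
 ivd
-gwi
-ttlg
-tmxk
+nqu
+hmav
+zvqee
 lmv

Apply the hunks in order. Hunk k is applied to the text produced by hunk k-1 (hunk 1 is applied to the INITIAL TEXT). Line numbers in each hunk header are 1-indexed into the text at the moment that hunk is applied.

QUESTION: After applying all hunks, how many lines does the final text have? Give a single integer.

Hunk 1: at line 10 remove [fzlj] add [oitl,zkwar,xpikc] -> 16 lines: yhv ewl axsi ivd ulj hjvd kvdvr kszeg cmh xwgk oitl zkwar xpikc yelwd amvey atr
Hunk 2: at line 10 remove [oitl,zkwar] add [urs,bbpgu] -> 16 lines: yhv ewl axsi ivd ulj hjvd kvdvr kszeg cmh xwgk urs bbpgu xpikc yelwd amvey atr
Hunk 3: at line 4 remove [hjvd,kvdvr,kszeg] add [owzlk,muyd] -> 15 lines: yhv ewl axsi ivd ulj owzlk muyd cmh xwgk urs bbpgu xpikc yelwd amvey atr
Hunk 4: at line 3 remove [ulj,owzlk,muyd] add [gwi,mdyt] -> 14 lines: yhv ewl axsi ivd gwi mdyt cmh xwgk urs bbpgu xpikc yelwd amvey atr
Hunk 5: at line 7 remove [urs,bbpgu,xpikc] add [gtnr,wlf,jiqf] -> 14 lines: yhv ewl axsi ivd gwi mdyt cmh xwgk gtnr wlf jiqf yelwd amvey atr
Hunk 6: at line 5 remove [mdyt,cmh,xwgk] add [ttlg,tmxk,lmv] -> 14 lines: yhv ewl axsi ivd gwi ttlg tmxk lmv gtnr wlf jiqf yelwd amvey atr
Hunk 7: at line 4 remove [gwi,ttlg,tmxk] add [nqu,hmav,zvqee] -> 14 lines: yhv ewl axsi ivd nqu hmav zvqee lmv gtnr wlf jiqf yelwd amvey atr
Final line count: 14

Answer: 14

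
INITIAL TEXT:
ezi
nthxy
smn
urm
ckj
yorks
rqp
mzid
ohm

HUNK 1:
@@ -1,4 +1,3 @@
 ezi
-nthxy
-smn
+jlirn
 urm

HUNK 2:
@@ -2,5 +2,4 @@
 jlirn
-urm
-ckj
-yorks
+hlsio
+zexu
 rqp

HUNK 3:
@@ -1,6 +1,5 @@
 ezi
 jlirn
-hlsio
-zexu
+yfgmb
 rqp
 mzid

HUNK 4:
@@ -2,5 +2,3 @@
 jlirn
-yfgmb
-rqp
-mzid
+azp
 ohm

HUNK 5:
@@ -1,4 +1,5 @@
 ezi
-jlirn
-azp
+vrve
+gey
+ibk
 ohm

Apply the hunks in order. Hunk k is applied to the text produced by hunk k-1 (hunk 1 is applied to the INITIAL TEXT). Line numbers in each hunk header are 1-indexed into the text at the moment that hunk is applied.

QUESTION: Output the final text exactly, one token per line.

Hunk 1: at line 1 remove [nthxy,smn] add [jlirn] -> 8 lines: ezi jlirn urm ckj yorks rqp mzid ohm
Hunk 2: at line 2 remove [urm,ckj,yorks] add [hlsio,zexu] -> 7 lines: ezi jlirn hlsio zexu rqp mzid ohm
Hunk 3: at line 1 remove [hlsio,zexu] add [yfgmb] -> 6 lines: ezi jlirn yfgmb rqp mzid ohm
Hunk 4: at line 2 remove [yfgmb,rqp,mzid] add [azp] -> 4 lines: ezi jlirn azp ohm
Hunk 5: at line 1 remove [jlirn,azp] add [vrve,gey,ibk] -> 5 lines: ezi vrve gey ibk ohm

Answer: ezi
vrve
gey
ibk
ohm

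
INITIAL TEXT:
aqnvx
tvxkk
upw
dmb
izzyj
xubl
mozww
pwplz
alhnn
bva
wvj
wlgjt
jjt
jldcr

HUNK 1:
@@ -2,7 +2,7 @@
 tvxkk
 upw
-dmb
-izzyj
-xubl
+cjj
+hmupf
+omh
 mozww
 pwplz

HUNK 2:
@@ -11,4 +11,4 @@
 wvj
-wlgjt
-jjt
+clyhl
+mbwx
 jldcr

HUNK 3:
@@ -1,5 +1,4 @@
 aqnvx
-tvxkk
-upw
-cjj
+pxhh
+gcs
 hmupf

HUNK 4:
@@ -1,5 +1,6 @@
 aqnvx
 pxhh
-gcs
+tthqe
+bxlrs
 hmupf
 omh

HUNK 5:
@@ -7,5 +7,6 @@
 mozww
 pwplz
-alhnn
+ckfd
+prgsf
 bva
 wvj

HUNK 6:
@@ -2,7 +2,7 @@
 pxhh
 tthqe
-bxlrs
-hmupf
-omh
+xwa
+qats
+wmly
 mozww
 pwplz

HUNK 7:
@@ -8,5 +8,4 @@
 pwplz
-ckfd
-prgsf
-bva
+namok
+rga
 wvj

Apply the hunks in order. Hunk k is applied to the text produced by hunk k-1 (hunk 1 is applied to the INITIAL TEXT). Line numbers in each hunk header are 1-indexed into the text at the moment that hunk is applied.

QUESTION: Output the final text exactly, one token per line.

Answer: aqnvx
pxhh
tthqe
xwa
qats
wmly
mozww
pwplz
namok
rga
wvj
clyhl
mbwx
jldcr

Derivation:
Hunk 1: at line 2 remove [dmb,izzyj,xubl] add [cjj,hmupf,omh] -> 14 lines: aqnvx tvxkk upw cjj hmupf omh mozww pwplz alhnn bva wvj wlgjt jjt jldcr
Hunk 2: at line 11 remove [wlgjt,jjt] add [clyhl,mbwx] -> 14 lines: aqnvx tvxkk upw cjj hmupf omh mozww pwplz alhnn bva wvj clyhl mbwx jldcr
Hunk 3: at line 1 remove [tvxkk,upw,cjj] add [pxhh,gcs] -> 13 lines: aqnvx pxhh gcs hmupf omh mozww pwplz alhnn bva wvj clyhl mbwx jldcr
Hunk 4: at line 1 remove [gcs] add [tthqe,bxlrs] -> 14 lines: aqnvx pxhh tthqe bxlrs hmupf omh mozww pwplz alhnn bva wvj clyhl mbwx jldcr
Hunk 5: at line 7 remove [alhnn] add [ckfd,prgsf] -> 15 lines: aqnvx pxhh tthqe bxlrs hmupf omh mozww pwplz ckfd prgsf bva wvj clyhl mbwx jldcr
Hunk 6: at line 2 remove [bxlrs,hmupf,omh] add [xwa,qats,wmly] -> 15 lines: aqnvx pxhh tthqe xwa qats wmly mozww pwplz ckfd prgsf bva wvj clyhl mbwx jldcr
Hunk 7: at line 8 remove [ckfd,prgsf,bva] add [namok,rga] -> 14 lines: aqnvx pxhh tthqe xwa qats wmly mozww pwplz namok rga wvj clyhl mbwx jldcr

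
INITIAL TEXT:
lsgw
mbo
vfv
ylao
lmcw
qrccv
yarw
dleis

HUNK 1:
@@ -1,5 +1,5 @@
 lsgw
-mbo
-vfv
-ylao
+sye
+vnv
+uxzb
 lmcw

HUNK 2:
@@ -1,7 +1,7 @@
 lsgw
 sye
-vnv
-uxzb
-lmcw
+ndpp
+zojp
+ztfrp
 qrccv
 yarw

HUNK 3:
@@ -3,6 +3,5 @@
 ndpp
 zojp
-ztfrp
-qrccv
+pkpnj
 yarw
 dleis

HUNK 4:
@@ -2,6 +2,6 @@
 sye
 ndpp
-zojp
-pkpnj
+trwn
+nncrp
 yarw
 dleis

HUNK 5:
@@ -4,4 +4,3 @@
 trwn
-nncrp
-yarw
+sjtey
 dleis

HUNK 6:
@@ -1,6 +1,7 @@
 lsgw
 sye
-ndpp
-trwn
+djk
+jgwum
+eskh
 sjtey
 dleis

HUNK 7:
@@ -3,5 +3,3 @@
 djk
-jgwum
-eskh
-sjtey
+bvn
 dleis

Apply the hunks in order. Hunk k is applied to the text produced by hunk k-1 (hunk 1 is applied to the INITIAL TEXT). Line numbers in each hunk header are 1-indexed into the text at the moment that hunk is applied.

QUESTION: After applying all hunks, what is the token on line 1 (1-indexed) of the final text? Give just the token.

Answer: lsgw

Derivation:
Hunk 1: at line 1 remove [mbo,vfv,ylao] add [sye,vnv,uxzb] -> 8 lines: lsgw sye vnv uxzb lmcw qrccv yarw dleis
Hunk 2: at line 1 remove [vnv,uxzb,lmcw] add [ndpp,zojp,ztfrp] -> 8 lines: lsgw sye ndpp zojp ztfrp qrccv yarw dleis
Hunk 3: at line 3 remove [ztfrp,qrccv] add [pkpnj] -> 7 lines: lsgw sye ndpp zojp pkpnj yarw dleis
Hunk 4: at line 2 remove [zojp,pkpnj] add [trwn,nncrp] -> 7 lines: lsgw sye ndpp trwn nncrp yarw dleis
Hunk 5: at line 4 remove [nncrp,yarw] add [sjtey] -> 6 lines: lsgw sye ndpp trwn sjtey dleis
Hunk 6: at line 1 remove [ndpp,trwn] add [djk,jgwum,eskh] -> 7 lines: lsgw sye djk jgwum eskh sjtey dleis
Hunk 7: at line 3 remove [jgwum,eskh,sjtey] add [bvn] -> 5 lines: lsgw sye djk bvn dleis
Final line 1: lsgw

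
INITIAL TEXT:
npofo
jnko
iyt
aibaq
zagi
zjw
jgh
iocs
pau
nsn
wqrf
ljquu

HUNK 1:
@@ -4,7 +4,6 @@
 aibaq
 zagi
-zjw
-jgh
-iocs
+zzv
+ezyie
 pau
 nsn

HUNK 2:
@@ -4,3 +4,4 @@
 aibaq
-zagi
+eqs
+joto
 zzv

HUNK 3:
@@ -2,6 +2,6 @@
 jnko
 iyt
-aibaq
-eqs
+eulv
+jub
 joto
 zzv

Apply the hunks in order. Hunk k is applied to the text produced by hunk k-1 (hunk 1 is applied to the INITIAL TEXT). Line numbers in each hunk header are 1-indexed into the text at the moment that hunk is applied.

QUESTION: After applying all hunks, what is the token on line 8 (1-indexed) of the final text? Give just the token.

Hunk 1: at line 4 remove [zjw,jgh,iocs] add [zzv,ezyie] -> 11 lines: npofo jnko iyt aibaq zagi zzv ezyie pau nsn wqrf ljquu
Hunk 2: at line 4 remove [zagi] add [eqs,joto] -> 12 lines: npofo jnko iyt aibaq eqs joto zzv ezyie pau nsn wqrf ljquu
Hunk 3: at line 2 remove [aibaq,eqs] add [eulv,jub] -> 12 lines: npofo jnko iyt eulv jub joto zzv ezyie pau nsn wqrf ljquu
Final line 8: ezyie

Answer: ezyie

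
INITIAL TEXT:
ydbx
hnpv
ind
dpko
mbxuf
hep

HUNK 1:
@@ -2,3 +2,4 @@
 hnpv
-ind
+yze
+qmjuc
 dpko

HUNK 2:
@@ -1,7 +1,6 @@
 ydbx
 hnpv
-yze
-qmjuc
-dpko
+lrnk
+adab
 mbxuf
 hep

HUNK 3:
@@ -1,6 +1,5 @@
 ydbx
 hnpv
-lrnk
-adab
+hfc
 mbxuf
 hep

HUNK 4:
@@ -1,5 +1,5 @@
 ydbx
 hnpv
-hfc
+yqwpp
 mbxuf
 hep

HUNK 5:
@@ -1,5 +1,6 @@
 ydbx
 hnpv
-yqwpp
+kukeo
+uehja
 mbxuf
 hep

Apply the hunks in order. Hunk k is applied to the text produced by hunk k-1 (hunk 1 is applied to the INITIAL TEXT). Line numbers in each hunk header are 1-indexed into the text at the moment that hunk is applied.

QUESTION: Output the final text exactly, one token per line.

Answer: ydbx
hnpv
kukeo
uehja
mbxuf
hep

Derivation:
Hunk 1: at line 2 remove [ind] add [yze,qmjuc] -> 7 lines: ydbx hnpv yze qmjuc dpko mbxuf hep
Hunk 2: at line 1 remove [yze,qmjuc,dpko] add [lrnk,adab] -> 6 lines: ydbx hnpv lrnk adab mbxuf hep
Hunk 3: at line 1 remove [lrnk,adab] add [hfc] -> 5 lines: ydbx hnpv hfc mbxuf hep
Hunk 4: at line 1 remove [hfc] add [yqwpp] -> 5 lines: ydbx hnpv yqwpp mbxuf hep
Hunk 5: at line 1 remove [yqwpp] add [kukeo,uehja] -> 6 lines: ydbx hnpv kukeo uehja mbxuf hep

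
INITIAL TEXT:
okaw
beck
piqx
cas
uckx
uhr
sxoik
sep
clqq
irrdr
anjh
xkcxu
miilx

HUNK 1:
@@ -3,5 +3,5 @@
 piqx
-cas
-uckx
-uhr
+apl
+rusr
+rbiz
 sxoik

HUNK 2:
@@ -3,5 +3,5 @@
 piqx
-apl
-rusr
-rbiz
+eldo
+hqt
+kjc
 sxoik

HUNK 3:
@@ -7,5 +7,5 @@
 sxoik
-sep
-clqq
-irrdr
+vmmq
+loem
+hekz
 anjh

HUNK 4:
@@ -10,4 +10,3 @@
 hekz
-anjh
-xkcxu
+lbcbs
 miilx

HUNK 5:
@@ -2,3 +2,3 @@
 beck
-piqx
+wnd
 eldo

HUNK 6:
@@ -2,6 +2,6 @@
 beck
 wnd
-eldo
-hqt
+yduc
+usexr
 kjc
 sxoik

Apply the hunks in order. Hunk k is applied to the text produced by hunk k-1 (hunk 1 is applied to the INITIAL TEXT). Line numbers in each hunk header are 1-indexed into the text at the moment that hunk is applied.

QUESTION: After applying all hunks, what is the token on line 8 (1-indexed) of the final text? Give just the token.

Hunk 1: at line 3 remove [cas,uckx,uhr] add [apl,rusr,rbiz] -> 13 lines: okaw beck piqx apl rusr rbiz sxoik sep clqq irrdr anjh xkcxu miilx
Hunk 2: at line 3 remove [apl,rusr,rbiz] add [eldo,hqt,kjc] -> 13 lines: okaw beck piqx eldo hqt kjc sxoik sep clqq irrdr anjh xkcxu miilx
Hunk 3: at line 7 remove [sep,clqq,irrdr] add [vmmq,loem,hekz] -> 13 lines: okaw beck piqx eldo hqt kjc sxoik vmmq loem hekz anjh xkcxu miilx
Hunk 4: at line 10 remove [anjh,xkcxu] add [lbcbs] -> 12 lines: okaw beck piqx eldo hqt kjc sxoik vmmq loem hekz lbcbs miilx
Hunk 5: at line 2 remove [piqx] add [wnd] -> 12 lines: okaw beck wnd eldo hqt kjc sxoik vmmq loem hekz lbcbs miilx
Hunk 6: at line 2 remove [eldo,hqt] add [yduc,usexr] -> 12 lines: okaw beck wnd yduc usexr kjc sxoik vmmq loem hekz lbcbs miilx
Final line 8: vmmq

Answer: vmmq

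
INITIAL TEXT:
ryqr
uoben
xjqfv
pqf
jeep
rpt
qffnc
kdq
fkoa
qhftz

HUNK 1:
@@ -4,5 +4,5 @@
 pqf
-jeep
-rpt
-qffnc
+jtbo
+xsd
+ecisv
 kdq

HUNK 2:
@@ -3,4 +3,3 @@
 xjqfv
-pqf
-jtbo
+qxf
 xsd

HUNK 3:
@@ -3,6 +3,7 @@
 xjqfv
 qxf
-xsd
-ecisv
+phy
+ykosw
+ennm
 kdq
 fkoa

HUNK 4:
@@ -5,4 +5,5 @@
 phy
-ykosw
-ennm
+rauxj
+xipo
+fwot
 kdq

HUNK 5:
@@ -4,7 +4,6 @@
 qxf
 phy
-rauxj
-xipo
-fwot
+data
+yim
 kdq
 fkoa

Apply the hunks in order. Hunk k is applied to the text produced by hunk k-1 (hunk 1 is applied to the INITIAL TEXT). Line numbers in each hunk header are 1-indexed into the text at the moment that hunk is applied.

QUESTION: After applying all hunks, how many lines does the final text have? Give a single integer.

Answer: 10

Derivation:
Hunk 1: at line 4 remove [jeep,rpt,qffnc] add [jtbo,xsd,ecisv] -> 10 lines: ryqr uoben xjqfv pqf jtbo xsd ecisv kdq fkoa qhftz
Hunk 2: at line 3 remove [pqf,jtbo] add [qxf] -> 9 lines: ryqr uoben xjqfv qxf xsd ecisv kdq fkoa qhftz
Hunk 3: at line 3 remove [xsd,ecisv] add [phy,ykosw,ennm] -> 10 lines: ryqr uoben xjqfv qxf phy ykosw ennm kdq fkoa qhftz
Hunk 4: at line 5 remove [ykosw,ennm] add [rauxj,xipo,fwot] -> 11 lines: ryqr uoben xjqfv qxf phy rauxj xipo fwot kdq fkoa qhftz
Hunk 5: at line 4 remove [rauxj,xipo,fwot] add [data,yim] -> 10 lines: ryqr uoben xjqfv qxf phy data yim kdq fkoa qhftz
Final line count: 10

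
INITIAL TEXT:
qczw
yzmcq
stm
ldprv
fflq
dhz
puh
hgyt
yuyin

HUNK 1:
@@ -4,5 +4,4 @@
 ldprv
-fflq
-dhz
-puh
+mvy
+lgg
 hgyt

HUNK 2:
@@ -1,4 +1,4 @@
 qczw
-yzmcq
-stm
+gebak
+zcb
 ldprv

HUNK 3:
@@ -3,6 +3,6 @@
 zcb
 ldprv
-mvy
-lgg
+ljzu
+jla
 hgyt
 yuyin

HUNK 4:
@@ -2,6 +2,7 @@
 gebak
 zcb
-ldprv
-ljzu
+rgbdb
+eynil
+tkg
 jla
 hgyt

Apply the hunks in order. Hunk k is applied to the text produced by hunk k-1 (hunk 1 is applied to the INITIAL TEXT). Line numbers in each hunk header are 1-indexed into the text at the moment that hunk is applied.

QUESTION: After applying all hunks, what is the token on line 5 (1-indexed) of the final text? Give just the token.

Hunk 1: at line 4 remove [fflq,dhz,puh] add [mvy,lgg] -> 8 lines: qczw yzmcq stm ldprv mvy lgg hgyt yuyin
Hunk 2: at line 1 remove [yzmcq,stm] add [gebak,zcb] -> 8 lines: qczw gebak zcb ldprv mvy lgg hgyt yuyin
Hunk 3: at line 3 remove [mvy,lgg] add [ljzu,jla] -> 8 lines: qczw gebak zcb ldprv ljzu jla hgyt yuyin
Hunk 4: at line 2 remove [ldprv,ljzu] add [rgbdb,eynil,tkg] -> 9 lines: qczw gebak zcb rgbdb eynil tkg jla hgyt yuyin
Final line 5: eynil

Answer: eynil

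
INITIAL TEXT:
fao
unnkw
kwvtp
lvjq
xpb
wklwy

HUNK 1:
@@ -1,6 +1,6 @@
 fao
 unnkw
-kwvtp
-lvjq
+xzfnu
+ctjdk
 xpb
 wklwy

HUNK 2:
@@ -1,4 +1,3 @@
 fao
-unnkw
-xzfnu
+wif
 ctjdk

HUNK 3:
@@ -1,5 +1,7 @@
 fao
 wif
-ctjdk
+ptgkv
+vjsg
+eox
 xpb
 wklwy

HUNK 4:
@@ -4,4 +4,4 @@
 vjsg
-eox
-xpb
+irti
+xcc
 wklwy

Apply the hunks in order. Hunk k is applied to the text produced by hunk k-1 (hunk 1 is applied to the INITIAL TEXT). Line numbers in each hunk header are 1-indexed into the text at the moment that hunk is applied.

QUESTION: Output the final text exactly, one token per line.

Hunk 1: at line 1 remove [kwvtp,lvjq] add [xzfnu,ctjdk] -> 6 lines: fao unnkw xzfnu ctjdk xpb wklwy
Hunk 2: at line 1 remove [unnkw,xzfnu] add [wif] -> 5 lines: fao wif ctjdk xpb wklwy
Hunk 3: at line 1 remove [ctjdk] add [ptgkv,vjsg,eox] -> 7 lines: fao wif ptgkv vjsg eox xpb wklwy
Hunk 4: at line 4 remove [eox,xpb] add [irti,xcc] -> 7 lines: fao wif ptgkv vjsg irti xcc wklwy

Answer: fao
wif
ptgkv
vjsg
irti
xcc
wklwy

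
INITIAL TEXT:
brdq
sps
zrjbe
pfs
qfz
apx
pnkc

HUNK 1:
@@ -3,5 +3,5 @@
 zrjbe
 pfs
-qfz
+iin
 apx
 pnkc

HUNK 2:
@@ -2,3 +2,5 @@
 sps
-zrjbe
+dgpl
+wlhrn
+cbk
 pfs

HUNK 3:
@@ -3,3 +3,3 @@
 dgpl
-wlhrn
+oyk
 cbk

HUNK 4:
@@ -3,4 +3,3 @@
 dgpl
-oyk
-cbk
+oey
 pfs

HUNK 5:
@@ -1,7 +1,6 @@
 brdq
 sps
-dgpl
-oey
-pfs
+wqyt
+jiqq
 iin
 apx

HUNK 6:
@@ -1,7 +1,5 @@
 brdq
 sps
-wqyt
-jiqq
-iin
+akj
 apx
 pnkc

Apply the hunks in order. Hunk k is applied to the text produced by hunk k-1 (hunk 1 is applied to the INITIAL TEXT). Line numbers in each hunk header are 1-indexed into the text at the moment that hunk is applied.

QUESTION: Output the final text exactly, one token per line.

Answer: brdq
sps
akj
apx
pnkc

Derivation:
Hunk 1: at line 3 remove [qfz] add [iin] -> 7 lines: brdq sps zrjbe pfs iin apx pnkc
Hunk 2: at line 2 remove [zrjbe] add [dgpl,wlhrn,cbk] -> 9 lines: brdq sps dgpl wlhrn cbk pfs iin apx pnkc
Hunk 3: at line 3 remove [wlhrn] add [oyk] -> 9 lines: brdq sps dgpl oyk cbk pfs iin apx pnkc
Hunk 4: at line 3 remove [oyk,cbk] add [oey] -> 8 lines: brdq sps dgpl oey pfs iin apx pnkc
Hunk 5: at line 1 remove [dgpl,oey,pfs] add [wqyt,jiqq] -> 7 lines: brdq sps wqyt jiqq iin apx pnkc
Hunk 6: at line 1 remove [wqyt,jiqq,iin] add [akj] -> 5 lines: brdq sps akj apx pnkc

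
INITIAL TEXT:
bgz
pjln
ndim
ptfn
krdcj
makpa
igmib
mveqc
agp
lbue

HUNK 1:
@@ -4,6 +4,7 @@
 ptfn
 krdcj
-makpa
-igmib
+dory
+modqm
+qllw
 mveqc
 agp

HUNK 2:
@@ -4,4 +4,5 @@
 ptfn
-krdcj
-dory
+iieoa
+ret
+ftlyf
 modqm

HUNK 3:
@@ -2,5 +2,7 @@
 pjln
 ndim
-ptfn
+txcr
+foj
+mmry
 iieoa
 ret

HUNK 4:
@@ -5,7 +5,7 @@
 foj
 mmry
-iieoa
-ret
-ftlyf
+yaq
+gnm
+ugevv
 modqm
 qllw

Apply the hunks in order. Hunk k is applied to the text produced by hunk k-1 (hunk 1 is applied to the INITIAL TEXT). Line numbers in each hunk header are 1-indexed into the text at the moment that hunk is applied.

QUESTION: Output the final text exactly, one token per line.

Answer: bgz
pjln
ndim
txcr
foj
mmry
yaq
gnm
ugevv
modqm
qllw
mveqc
agp
lbue

Derivation:
Hunk 1: at line 4 remove [makpa,igmib] add [dory,modqm,qllw] -> 11 lines: bgz pjln ndim ptfn krdcj dory modqm qllw mveqc agp lbue
Hunk 2: at line 4 remove [krdcj,dory] add [iieoa,ret,ftlyf] -> 12 lines: bgz pjln ndim ptfn iieoa ret ftlyf modqm qllw mveqc agp lbue
Hunk 3: at line 2 remove [ptfn] add [txcr,foj,mmry] -> 14 lines: bgz pjln ndim txcr foj mmry iieoa ret ftlyf modqm qllw mveqc agp lbue
Hunk 4: at line 5 remove [iieoa,ret,ftlyf] add [yaq,gnm,ugevv] -> 14 lines: bgz pjln ndim txcr foj mmry yaq gnm ugevv modqm qllw mveqc agp lbue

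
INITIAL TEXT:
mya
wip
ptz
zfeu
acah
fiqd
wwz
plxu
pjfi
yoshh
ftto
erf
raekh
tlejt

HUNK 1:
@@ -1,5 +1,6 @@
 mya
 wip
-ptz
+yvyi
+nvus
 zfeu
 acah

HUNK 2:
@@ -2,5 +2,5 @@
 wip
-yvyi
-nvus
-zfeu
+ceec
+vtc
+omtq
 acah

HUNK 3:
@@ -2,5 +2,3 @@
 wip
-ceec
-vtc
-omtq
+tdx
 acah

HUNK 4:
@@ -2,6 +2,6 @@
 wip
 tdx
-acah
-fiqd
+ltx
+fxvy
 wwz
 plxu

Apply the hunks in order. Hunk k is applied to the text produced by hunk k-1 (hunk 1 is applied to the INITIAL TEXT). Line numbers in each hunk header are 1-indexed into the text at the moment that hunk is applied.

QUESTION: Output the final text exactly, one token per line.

Answer: mya
wip
tdx
ltx
fxvy
wwz
plxu
pjfi
yoshh
ftto
erf
raekh
tlejt

Derivation:
Hunk 1: at line 1 remove [ptz] add [yvyi,nvus] -> 15 lines: mya wip yvyi nvus zfeu acah fiqd wwz plxu pjfi yoshh ftto erf raekh tlejt
Hunk 2: at line 2 remove [yvyi,nvus,zfeu] add [ceec,vtc,omtq] -> 15 lines: mya wip ceec vtc omtq acah fiqd wwz plxu pjfi yoshh ftto erf raekh tlejt
Hunk 3: at line 2 remove [ceec,vtc,omtq] add [tdx] -> 13 lines: mya wip tdx acah fiqd wwz plxu pjfi yoshh ftto erf raekh tlejt
Hunk 4: at line 2 remove [acah,fiqd] add [ltx,fxvy] -> 13 lines: mya wip tdx ltx fxvy wwz plxu pjfi yoshh ftto erf raekh tlejt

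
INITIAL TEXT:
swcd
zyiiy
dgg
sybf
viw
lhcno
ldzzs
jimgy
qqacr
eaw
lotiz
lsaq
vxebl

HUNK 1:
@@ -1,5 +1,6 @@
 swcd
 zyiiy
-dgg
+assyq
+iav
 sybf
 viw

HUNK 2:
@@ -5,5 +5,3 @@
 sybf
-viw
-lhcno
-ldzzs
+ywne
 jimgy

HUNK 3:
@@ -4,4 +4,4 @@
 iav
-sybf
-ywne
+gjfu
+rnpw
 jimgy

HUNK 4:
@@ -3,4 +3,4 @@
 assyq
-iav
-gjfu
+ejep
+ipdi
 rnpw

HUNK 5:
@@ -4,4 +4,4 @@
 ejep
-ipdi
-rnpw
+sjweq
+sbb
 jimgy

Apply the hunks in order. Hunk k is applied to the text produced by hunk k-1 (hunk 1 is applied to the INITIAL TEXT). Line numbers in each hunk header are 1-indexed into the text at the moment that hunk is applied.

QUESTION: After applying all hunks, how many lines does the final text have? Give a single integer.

Hunk 1: at line 1 remove [dgg] add [assyq,iav] -> 14 lines: swcd zyiiy assyq iav sybf viw lhcno ldzzs jimgy qqacr eaw lotiz lsaq vxebl
Hunk 2: at line 5 remove [viw,lhcno,ldzzs] add [ywne] -> 12 lines: swcd zyiiy assyq iav sybf ywne jimgy qqacr eaw lotiz lsaq vxebl
Hunk 3: at line 4 remove [sybf,ywne] add [gjfu,rnpw] -> 12 lines: swcd zyiiy assyq iav gjfu rnpw jimgy qqacr eaw lotiz lsaq vxebl
Hunk 4: at line 3 remove [iav,gjfu] add [ejep,ipdi] -> 12 lines: swcd zyiiy assyq ejep ipdi rnpw jimgy qqacr eaw lotiz lsaq vxebl
Hunk 5: at line 4 remove [ipdi,rnpw] add [sjweq,sbb] -> 12 lines: swcd zyiiy assyq ejep sjweq sbb jimgy qqacr eaw lotiz lsaq vxebl
Final line count: 12

Answer: 12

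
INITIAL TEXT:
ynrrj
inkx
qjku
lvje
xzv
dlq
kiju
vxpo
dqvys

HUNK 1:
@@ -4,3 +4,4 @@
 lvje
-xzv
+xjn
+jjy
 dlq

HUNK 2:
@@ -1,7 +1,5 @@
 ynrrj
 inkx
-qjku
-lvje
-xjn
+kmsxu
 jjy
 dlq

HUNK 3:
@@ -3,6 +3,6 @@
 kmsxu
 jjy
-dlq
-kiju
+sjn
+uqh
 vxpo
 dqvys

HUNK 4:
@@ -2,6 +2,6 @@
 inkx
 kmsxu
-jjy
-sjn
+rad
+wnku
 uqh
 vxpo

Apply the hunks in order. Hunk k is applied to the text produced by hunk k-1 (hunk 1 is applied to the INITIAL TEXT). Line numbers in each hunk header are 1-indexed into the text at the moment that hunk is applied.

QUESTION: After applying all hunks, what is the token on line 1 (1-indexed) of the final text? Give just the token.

Answer: ynrrj

Derivation:
Hunk 1: at line 4 remove [xzv] add [xjn,jjy] -> 10 lines: ynrrj inkx qjku lvje xjn jjy dlq kiju vxpo dqvys
Hunk 2: at line 1 remove [qjku,lvje,xjn] add [kmsxu] -> 8 lines: ynrrj inkx kmsxu jjy dlq kiju vxpo dqvys
Hunk 3: at line 3 remove [dlq,kiju] add [sjn,uqh] -> 8 lines: ynrrj inkx kmsxu jjy sjn uqh vxpo dqvys
Hunk 4: at line 2 remove [jjy,sjn] add [rad,wnku] -> 8 lines: ynrrj inkx kmsxu rad wnku uqh vxpo dqvys
Final line 1: ynrrj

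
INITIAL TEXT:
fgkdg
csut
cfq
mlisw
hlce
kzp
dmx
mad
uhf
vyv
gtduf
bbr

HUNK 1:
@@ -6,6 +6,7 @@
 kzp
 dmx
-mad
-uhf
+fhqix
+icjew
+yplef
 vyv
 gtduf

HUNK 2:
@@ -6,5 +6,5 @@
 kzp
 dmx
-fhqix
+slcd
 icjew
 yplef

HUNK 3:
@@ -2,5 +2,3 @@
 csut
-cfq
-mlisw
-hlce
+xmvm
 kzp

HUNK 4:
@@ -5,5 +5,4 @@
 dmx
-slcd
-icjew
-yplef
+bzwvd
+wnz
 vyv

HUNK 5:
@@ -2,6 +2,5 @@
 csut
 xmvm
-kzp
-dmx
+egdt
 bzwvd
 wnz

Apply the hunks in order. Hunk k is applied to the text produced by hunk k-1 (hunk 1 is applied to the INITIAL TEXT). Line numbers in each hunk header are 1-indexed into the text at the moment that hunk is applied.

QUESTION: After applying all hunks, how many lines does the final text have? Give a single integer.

Hunk 1: at line 6 remove [mad,uhf] add [fhqix,icjew,yplef] -> 13 lines: fgkdg csut cfq mlisw hlce kzp dmx fhqix icjew yplef vyv gtduf bbr
Hunk 2: at line 6 remove [fhqix] add [slcd] -> 13 lines: fgkdg csut cfq mlisw hlce kzp dmx slcd icjew yplef vyv gtduf bbr
Hunk 3: at line 2 remove [cfq,mlisw,hlce] add [xmvm] -> 11 lines: fgkdg csut xmvm kzp dmx slcd icjew yplef vyv gtduf bbr
Hunk 4: at line 5 remove [slcd,icjew,yplef] add [bzwvd,wnz] -> 10 lines: fgkdg csut xmvm kzp dmx bzwvd wnz vyv gtduf bbr
Hunk 5: at line 2 remove [kzp,dmx] add [egdt] -> 9 lines: fgkdg csut xmvm egdt bzwvd wnz vyv gtduf bbr
Final line count: 9

Answer: 9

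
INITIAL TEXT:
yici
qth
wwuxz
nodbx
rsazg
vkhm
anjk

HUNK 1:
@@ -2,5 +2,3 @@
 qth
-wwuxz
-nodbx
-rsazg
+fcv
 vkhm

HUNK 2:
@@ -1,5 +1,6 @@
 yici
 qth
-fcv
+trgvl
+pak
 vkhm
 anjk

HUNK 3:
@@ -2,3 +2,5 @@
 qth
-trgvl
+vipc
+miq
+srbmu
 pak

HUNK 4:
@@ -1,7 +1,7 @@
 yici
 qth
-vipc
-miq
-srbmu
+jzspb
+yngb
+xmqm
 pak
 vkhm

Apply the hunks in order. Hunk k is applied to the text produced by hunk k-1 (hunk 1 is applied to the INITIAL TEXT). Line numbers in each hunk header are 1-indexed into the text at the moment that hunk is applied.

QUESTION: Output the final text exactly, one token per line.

Answer: yici
qth
jzspb
yngb
xmqm
pak
vkhm
anjk

Derivation:
Hunk 1: at line 2 remove [wwuxz,nodbx,rsazg] add [fcv] -> 5 lines: yici qth fcv vkhm anjk
Hunk 2: at line 1 remove [fcv] add [trgvl,pak] -> 6 lines: yici qth trgvl pak vkhm anjk
Hunk 3: at line 2 remove [trgvl] add [vipc,miq,srbmu] -> 8 lines: yici qth vipc miq srbmu pak vkhm anjk
Hunk 4: at line 1 remove [vipc,miq,srbmu] add [jzspb,yngb,xmqm] -> 8 lines: yici qth jzspb yngb xmqm pak vkhm anjk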